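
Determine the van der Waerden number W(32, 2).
W(32, 2) = 32 + 1 = 33

A 2-term AP is any pair of integers, so a monochromatic 2-AP exists iff some colour is used at least twice. With 32 colours, the colouring i ↦ i on {1, ..., 32} uses each colour once, avoiding any monochromatic pair, so W(32, 2) > 32. For {1, ..., 33}, pigeonhole forces two integers of the same colour, which form a monochromatic 2-AP. Hence W(32, 2) = 33.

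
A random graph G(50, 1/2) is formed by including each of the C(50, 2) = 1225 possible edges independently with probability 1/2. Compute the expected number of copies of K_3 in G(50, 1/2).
E[# K_3] = C(50, 3) · (1/2)^C(3, 2) = 19600 / 2^3 = 2450

For each 3-subset S of vertices (there are C(50, 3) = 19600 such S), let X_S = 1 if S induces a K_3 (all C(3, 2) = 3 edges present). Then P(X_S = 1) = (1/2)^3 = 1/8. By linearity of expectation, E[# K_3] = C(50, 3) · (1/2)^3 = 19600 / 8 = 2450.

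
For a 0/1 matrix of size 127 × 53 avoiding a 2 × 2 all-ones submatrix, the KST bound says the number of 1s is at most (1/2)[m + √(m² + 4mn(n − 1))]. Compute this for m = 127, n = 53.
z(127, 53; 2, 2) ≤ (1/2)[127 + √(127² + 4·127·53·52)] = (1/2)[127 + √1416177] = 658.5162

Kővári–Sós–Turán: let r_1, ..., r_127 be the row sums and z = Σ r_i the total number of 1s. Each pair of columns can share at most one row with both entries 1 (else a 2×2 all-ones block appears), so Σ_i C(r_i, 2) ≤ C(53, 2) = 1378. By convexity Σ_i C(r_i, 2) ≥ 127·C(z/127, 2) = z(z − 127)/(2·127), giving z² − 127z − 127·53·52 ≤ 0 and hence z ≤ (1/2)[127 + √(16129 + 4·350012)] = (1/2)[127 + √1416177] ≈ (1/2)(127 + 1190.0324) = 658.5162.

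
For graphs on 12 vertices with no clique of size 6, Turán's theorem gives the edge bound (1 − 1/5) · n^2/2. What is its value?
Turán density bound = (4/5) · 12^2/2 = 288/5 ≈ 57.6

Turán's theorem: ex(n, K_{r+1}) is achieved by the complete r-partite Turán graph T(n, r) with parts as balanced as possible, and is at most (1 − 1/r) · n^2/2. For r = 5, n = 12: the density bound is (4/5) · 144/2 = 288/5 ≈ 57.6. The integer-valued extremum is e(T(12, 5)) = 57, which is strictly less than the density bound 288/5 since 5 ∤ 12 (the parts of T(12, 5) cannot all be equal).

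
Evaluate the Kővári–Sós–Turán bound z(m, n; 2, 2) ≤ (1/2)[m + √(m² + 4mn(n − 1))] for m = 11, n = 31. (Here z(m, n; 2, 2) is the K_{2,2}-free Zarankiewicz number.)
z(11, 31; 2, 2) ≤ (1/2)[11 + √(11² + 4·11·31·30)] = (1/2)[11 + √41041] = 106.7929

Kővári–Sós–Turán: let r_1, ..., r_11 be the row sums and z = Σ r_i the total number of 1s. Each pair of columns can share at most one row with both entries 1 (else a 2×2 all-ones block appears), so Σ_i C(r_i, 2) ≤ C(31, 2) = 465. By convexity Σ_i C(r_i, 2) ≥ 11·C(z/11, 2) = z(z − 11)/(2·11), giving z² − 11z − 11·31·30 ≤ 0 and hence z ≤ (1/2)[11 + √(121 + 4·10230)] = (1/2)[11 + √41041] ≈ (1/2)(11 + 202.5858) = 106.7929.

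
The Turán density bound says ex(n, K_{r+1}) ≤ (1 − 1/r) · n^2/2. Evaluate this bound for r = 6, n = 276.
Turán density bound = (5/6) · 276^2/2 = 31740

Turán's theorem: ex(n, K_{r+1}) is achieved by the complete r-partite Turán graph T(n, r) with parts as balanced as possible, and is at most (1 − 1/r) · n^2/2. For r = 6, n = 276: the density bound is (5/6) · 76176/2 = 31740. Since 6 ∣ 276, the Turán graph T(276, 6) has parts of equal size 46, and its edge count e(T(276, 6)) = 31740 attains the density bound exactly.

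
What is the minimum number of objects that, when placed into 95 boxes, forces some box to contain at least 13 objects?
n = (13 − 1)·95 + 1 = 1141

By the generalised pigeonhole principle, to guarantee some box contains ≥ r objects we need more than (r − 1) · k objects total. Threshold: n = (r − 1) · k + 1. With r = 13 and k = 95: n = 12 · 95 + 1 = 1140 + 1 = 1141. For n = 1140 = 12 · 95, we can put exactly 12 objects in every box, avoiding 13 in any single one — so 1141 is tight.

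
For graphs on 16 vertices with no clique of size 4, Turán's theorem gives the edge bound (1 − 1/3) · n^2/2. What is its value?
Turán density bound = (2/3) · 16^2/2 = 256/3 ≈ 85.3333

Turán's theorem: ex(n, K_{r+1}) is achieved by the complete r-partite Turán graph T(n, r) with parts as balanced as possible, and is at most (1 − 1/r) · n^2/2. For r = 3, n = 16: the density bound is (2/3) · 256/2 = 256/3 ≈ 85.3333. The integer-valued extremum is e(T(16, 3)) = 85, which is strictly less than the density bound 256/3 since 3 ∤ 16 (the parts of T(16, 3) cannot all be equal).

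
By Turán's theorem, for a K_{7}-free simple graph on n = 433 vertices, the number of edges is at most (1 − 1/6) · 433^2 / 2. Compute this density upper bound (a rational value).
Turán density bound = (5/6) · 433^2/2 = 937445/12 ≈ 78120.4167

Turán's theorem: ex(n, K_{r+1}) is achieved by the complete r-partite Turán graph T(n, r) with parts as balanced as possible, and is at most (1 − 1/r) · n^2/2. For r = 6, n = 433: the density bound is (5/6) · 187489/2 = 937445/12 ≈ 78120.4167. The integer-valued extremum is e(T(433, 6)) = 78120, which is strictly less than the density bound 937445/12 since 6 ∤ 433 (the parts of T(433, 6) cannot all be equal).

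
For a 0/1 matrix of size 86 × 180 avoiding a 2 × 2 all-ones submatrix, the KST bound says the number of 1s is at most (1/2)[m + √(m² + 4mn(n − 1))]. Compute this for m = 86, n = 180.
z(86, 180; 2, 2) ≤ (1/2)[86 + √(86² + 4·86·180·179)] = (1/2)[86 + √11091076] = 1708.1634

Kővári–Sós–Turán: let r_1, ..., r_86 be the row sums and z = Σ r_i the total number of 1s. Each pair of columns can share at most one row with both entries 1 (else a 2×2 all-ones block appears), so Σ_i C(r_i, 2) ≤ C(180, 2) = 16110. By convexity Σ_i C(r_i, 2) ≥ 86·C(z/86, 2) = z(z − 86)/(2·86), giving z² − 86z − 86·180·179 ≤ 0 and hence z ≤ (1/2)[86 + √(7396 + 4·2770920)] = (1/2)[86 + √11091076] ≈ (1/2)(86 + 3330.3267) = 1708.1634.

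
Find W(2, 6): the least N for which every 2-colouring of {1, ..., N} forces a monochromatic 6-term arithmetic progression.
W(2, 6) = 1132

This is a classical value, W(2, 6) = 1132, established by combining an explicit 2-colouring of {1, ..., 1131} with no monochromatic 6-AP (giving the lower bound W(2, 6) > 1131) and a finite case analysis / exhaustive computer search showing every 2-colouring of {1, ..., 1132} has such an AP.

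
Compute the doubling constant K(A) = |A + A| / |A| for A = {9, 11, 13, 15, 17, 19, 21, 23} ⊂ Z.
K = |A + A| / |A| = 15/8

Enumerate A + A = {a + b : a, b ∈ A}. With |A| = 8, there are |A|^2 = 64 ordered sum pairs; collecting distinct values, A + A = {18, 20, 22, 24, 26, 28, 30, 32, 34, 36, 38, 40, 42, 44, 46}, so |A + A| = 15. Thus K = 15/8. Here |A + A| = 2|A| − 1 = 15, the minimum possible — so K = 15/8 is minimal, which holds iff A is an arithmetic progression.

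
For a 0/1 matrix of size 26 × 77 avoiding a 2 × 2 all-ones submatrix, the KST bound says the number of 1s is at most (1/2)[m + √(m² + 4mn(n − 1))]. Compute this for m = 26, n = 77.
z(26, 77; 2, 2) ≤ (1/2)[26 + √(26² + 4·26·77·76)] = (1/2)[26 + √609284] = 403.2832

Kővári–Sós–Turán: let r_1, ..., r_26 be the row sums and z = Σ r_i the total number of 1s. Each pair of columns can share at most one row with both entries 1 (else a 2×2 all-ones block appears), so Σ_i C(r_i, 2) ≤ C(77, 2) = 2926. By convexity Σ_i C(r_i, 2) ≥ 26·C(z/26, 2) = z(z − 26)/(2·26), giving z² − 26z − 26·77·76 ≤ 0 and hence z ≤ (1/2)[26 + √(676 + 4·152152)] = (1/2)[26 + √609284] ≈ (1/2)(26 + 780.5665) = 403.2832.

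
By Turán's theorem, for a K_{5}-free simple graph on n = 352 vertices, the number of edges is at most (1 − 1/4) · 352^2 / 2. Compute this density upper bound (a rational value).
Turán density bound = (3/4) · 352^2/2 = 46464

Turán's theorem: ex(n, K_{r+1}) is achieved by the complete r-partite Turán graph T(n, r) with parts as balanced as possible, and is at most (1 − 1/r) · n^2/2. For r = 4, n = 352: the density bound is (3/4) · 123904/2 = 46464. Since 4 ∣ 352, the Turán graph T(352, 4) has parts of equal size 88, and its edge count e(T(352, 4)) = 46464 attains the density bound exactly.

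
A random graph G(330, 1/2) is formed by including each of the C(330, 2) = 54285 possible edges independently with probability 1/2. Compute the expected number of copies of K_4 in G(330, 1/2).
E[# K_4] = C(330, 4) · (1/2)^C(4, 2) = 485199330 / 2^6 = 242599665/32 = 7581239.53125

For each 4-subset S of vertices (there are C(330, 4) = 485199330 such S), let X_S = 1 if S induces a K_4 (all C(4, 2) = 6 edges present). Then P(X_S = 1) = (1/2)^6 = 1/64. By linearity of expectation, E[# K_4] = C(330, 4) · (1/2)^6 = 485199330 / 64 = 242599665/32 = 7581239.53125.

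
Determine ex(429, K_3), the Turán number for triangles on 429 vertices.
ex(429, K_3) = ⌊429^2/4⌋ = 46010

Mantel (1907): a triangle-free graph on n vertices has at most ⌊n^2/4⌋ edges, with equality for the complete bipartite graph K_{⌊n/2⌋, ⌈n/2⌉}. For n = 429: ⌊429^2/4⌋ = ⌊184041/4⌋ = 46010. The extremal graph is K_{214, 215}, which has 214·215 = 46010 edges.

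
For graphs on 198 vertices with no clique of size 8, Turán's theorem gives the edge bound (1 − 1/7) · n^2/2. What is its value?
Turán density bound = (6/7) · 198^2/2 = 117612/7 ≈ 16801.7143

Turán's theorem: ex(n, K_{r+1}) is achieved by the complete r-partite Turán graph T(n, r) with parts as balanced as possible, and is at most (1 − 1/r) · n^2/2. For r = 7, n = 198: the density bound is (6/7) · 39204/2 = 117612/7 ≈ 16801.7143. The integer-valued extremum is e(T(198, 7)) = 16801, which is strictly less than the density bound 117612/7 since 7 ∤ 198 (the parts of T(198, 7) cannot all be equal).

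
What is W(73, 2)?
W(73, 2) = 73 + 1 = 74

A 2-term AP is any pair of integers, so a monochromatic 2-AP exists iff some colour is used at least twice. With 73 colours, the colouring i ↦ i on {1, ..., 73} uses each colour once, avoiding any monochromatic pair, so W(73, 2) > 73. For {1, ..., 74}, pigeonhole forces two integers of the same colour, which form a monochromatic 2-AP. Hence W(73, 2) = 74.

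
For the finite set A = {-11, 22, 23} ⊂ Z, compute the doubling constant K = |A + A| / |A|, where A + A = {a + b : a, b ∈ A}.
K = |A + A| / |A| = 6/3 = 2

Enumerate A + A = {a + b : a, b ∈ A}. With |A| = 3, there are |A|^2 = 9 ordered sum pairs; collecting distinct values, A + A = {-22, 11, 12, 44, 45, 46}, so |A + A| = 6. Thus K = 6/3 = 2. For comparison, the minimum possible |A + A| over all 3-element sets is 2·3 − 1 = 5 (so min K = 5/3), attained only by arithmetic progressions.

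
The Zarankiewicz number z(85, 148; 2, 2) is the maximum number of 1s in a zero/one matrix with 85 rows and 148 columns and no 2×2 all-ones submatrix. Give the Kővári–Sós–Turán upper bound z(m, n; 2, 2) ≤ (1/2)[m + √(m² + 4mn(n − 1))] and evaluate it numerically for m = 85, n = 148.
z(85, 148; 2, 2) ≤ (1/2)[85 + √(85² + 4·85·148·147)] = (1/2)[85 + √7404265] = 1403.039

Kővári–Sós–Turán: let r_1, ..., r_85 be the row sums and z = Σ r_i the total number of 1s. Each pair of columns can share at most one row with both entries 1 (else a 2×2 all-ones block appears), so Σ_i C(r_i, 2) ≤ C(148, 2) = 10878. By convexity Σ_i C(r_i, 2) ≥ 85·C(z/85, 2) = z(z − 85)/(2·85), giving z² − 85z − 85·148·147 ≤ 0 and hence z ≤ (1/2)[85 + √(7225 + 4·1849260)] = (1/2)[85 + √7404265] ≈ (1/2)(85 + 2721.0779) = 1403.039.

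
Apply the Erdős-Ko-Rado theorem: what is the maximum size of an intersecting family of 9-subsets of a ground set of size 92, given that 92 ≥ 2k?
max |F| = C(91, 8) = 84986896995

Erdős-Ko-Rado (1961): when n ≥ 2k, max |F| = C(n−1, k−1). The bound is attained by the star {A : i ∈ A} for any fixed i ∈ [n]. Here C(92−1, 9−1) = C(91, 8) = 84986896995.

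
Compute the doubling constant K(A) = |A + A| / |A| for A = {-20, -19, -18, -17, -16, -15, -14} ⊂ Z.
K = |A + A| / |A| = 13/7

Enumerate A + A = {a + b : a, b ∈ A}. With |A| = 7, there are |A|^2 = 49 ordered sum pairs; collecting distinct values, A + A = {-40, -39, -38, -37, -36, -35, -34, -33, -32, -31, -30, -29, -28}, so |A + A| = 13. Thus K = 13/7. Here |A + A| = 2|A| − 1 = 13, the minimum possible — so K = 13/7 is minimal, which holds iff A is an arithmetic progression.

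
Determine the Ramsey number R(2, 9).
R(2, 9) = 9

R(2, k) = k for all k ≥ 2: in a 2-colouring of K_k, either some edge is red (a red K_2) or all edges are blue (a blue K_k). And K_{8} coloured all-blue has no blue K_9, so R(2, 9) > 8. Hence R(2, 9) = 9.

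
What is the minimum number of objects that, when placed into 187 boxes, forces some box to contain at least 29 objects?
n = (29 − 1)·187 + 1 = 5237

By the generalised pigeonhole principle, to guarantee some box contains ≥ r objects we need more than (r − 1) · k objects total. Threshold: n = (r − 1) · k + 1. With r = 29 and k = 187: n = 28 · 187 + 1 = 5236 + 1 = 5237. For n = 5236 = 28 · 187, we can put exactly 28 objects in every box, avoiding 29 in any single one — so 5237 is tight.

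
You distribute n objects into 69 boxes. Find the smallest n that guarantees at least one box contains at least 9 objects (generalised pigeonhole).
n = (9 − 1)·69 + 1 = 553

By the generalised pigeonhole principle, to guarantee some box contains ≥ r objects we need more than (r − 1) · k objects total. Threshold: n = (r − 1) · k + 1. With r = 9 and k = 69: n = 8 · 69 + 1 = 552 + 1 = 553. For n = 552 = 8 · 69, we can put exactly 8 objects in every box, avoiding 9 in any single one — so 553 is tight.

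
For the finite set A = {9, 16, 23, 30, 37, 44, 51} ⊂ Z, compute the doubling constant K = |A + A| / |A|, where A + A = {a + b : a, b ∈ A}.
K = |A + A| / |A| = 13/7

Enumerate A + A = {a + b : a, b ∈ A}. With |A| = 7, there are |A|^2 = 49 ordered sum pairs; collecting distinct values, A + A = {18, 25, 32, 39, 46, 53, 60, 67, 74, 81, 88, 95, 102}, so |A + A| = 13. Thus K = 13/7. Here |A + A| = 2|A| − 1 = 13, the minimum possible — so K = 13/7 is minimal, which holds iff A is an arithmetic progression.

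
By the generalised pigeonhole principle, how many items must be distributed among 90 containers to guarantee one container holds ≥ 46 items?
n = (46 − 1)·90 + 1 = 4051

By the generalised pigeonhole principle, to guarantee some box contains ≥ r objects we need more than (r − 1) · k objects total. Threshold: n = (r − 1) · k + 1. With r = 46 and k = 90: n = 45 · 90 + 1 = 4050 + 1 = 4051. For n = 4050 = 45 · 90, we can put exactly 45 objects in every box, avoiding 46 in any single one — so 4051 is tight.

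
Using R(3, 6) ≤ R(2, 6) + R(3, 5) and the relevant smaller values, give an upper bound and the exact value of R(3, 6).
R(3, 6) ≤ R(2, 6) + R(3, 5) = 6 + 14 = 20; exact value R(3, 6) = 18.

The Erdős–Szekeres recurrence R(r, s) ≤ R(r−1, s) + R(r, s−1) applied to (r, s) = (3, 6) gives
  R(3, 6) ≤ R(2, 6) + R(3, 5) = 6 + 14 = 20.
(Recall R(2, k) = k and R is symmetric.) The recurrence is not tight here (it gives 20, but the exact value is R(3, 6) = 18); the tight upper bound requires a sharper argument than the simple recurrence, combined with a lower-bound construction on K_{17}.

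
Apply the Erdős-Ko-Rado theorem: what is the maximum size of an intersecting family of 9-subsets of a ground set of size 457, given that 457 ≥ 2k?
max |F| = C(456, 8) = 43589672113984425

The Erdős-Ko-Rado theorem states: for n ≥ 2k, an intersecting family of k-subsets of an n-element set has size at most C(n − 1, k − 1), with equality for 'star' families {A ⊆ [n] : |A| = k, i ∈ A} (fix an element i). For n = 457, k = 9: C(456, 8) = 43589672113984425.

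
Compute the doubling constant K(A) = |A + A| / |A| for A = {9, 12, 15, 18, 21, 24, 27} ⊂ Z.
K = |A + A| / |A| = 13/7

Enumerate A + A = {a + b : a, b ∈ A}. With |A| = 7, there are |A|^2 = 49 ordered sum pairs; collecting distinct values, A + A = {18, 21, 24, 27, 30, 33, 36, 39, 42, 45, 48, 51, 54}, so |A + A| = 13. Thus K = 13/7. Here |A + A| = 2|A| − 1 = 13, the minimum possible — so K = 13/7 is minimal, which holds iff A is an arithmetic progression.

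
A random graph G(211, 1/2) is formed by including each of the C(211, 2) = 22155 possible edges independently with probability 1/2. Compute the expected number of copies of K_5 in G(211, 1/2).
E[# K_5] = C(211, 5) · (1/2)^C(5, 2) = 3322771452 / 2^10 = 830692863/256 ≈ 3244893.996094

For each 5-subset S of vertices (there are C(211, 5) = 3322771452 such S), let X_S = 1 if S induces a K_5 (all C(5, 2) = 10 edges present). Then P(X_S = 1) = (1/2)^10 = 1/1024. By linearity of expectation, E[# K_5] = C(211, 5) · (1/2)^10 = 3322771452 / 1024 = 830692863/256 ≈ 3244893.996094.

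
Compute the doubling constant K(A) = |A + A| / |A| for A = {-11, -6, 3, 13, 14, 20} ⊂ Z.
K = |A + A| / |A| = 21/6 = 7/2

Enumerate A + A = {a + b : a, b ∈ A}. With |A| = 6, there are |A|^2 = 36 ordered sum pairs; collecting distinct values, A + A = {-22, -17, -12, -8, -3, 2, 3, 6, 7, 8, 9, 14, 16, 17, 23, 26, 27, 28, 33, 34, 40}, so |A + A| = 21. Thus K = 21/6 = 7/2. For comparison, the minimum possible |A + A| over all 6-element sets is 2·6 − 1 = 11 (so min K = 11/6), attained only by arithmetic progressions.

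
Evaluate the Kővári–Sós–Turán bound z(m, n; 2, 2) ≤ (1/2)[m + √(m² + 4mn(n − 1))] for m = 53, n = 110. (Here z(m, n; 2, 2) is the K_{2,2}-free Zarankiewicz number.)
z(53, 110; 2, 2) ≤ (1/2)[53 + √(53² + 4·53·110·109)] = (1/2)[53 + √2544689] = 824.1041

Kővári–Sós–Turán: let r_1, ..., r_53 be the row sums and z = Σ r_i the total number of 1s. Each pair of columns can share at most one row with both entries 1 (else a 2×2 all-ones block appears), so Σ_i C(r_i, 2) ≤ C(110, 2) = 5995. By convexity Σ_i C(r_i, 2) ≥ 53·C(z/53, 2) = z(z − 53)/(2·53), giving z² − 53z − 53·110·109 ≤ 0 and hence z ≤ (1/2)[53 + √(2809 + 4·635470)] = (1/2)[53 + √2544689] ≈ (1/2)(53 + 1595.2081) = 824.1041.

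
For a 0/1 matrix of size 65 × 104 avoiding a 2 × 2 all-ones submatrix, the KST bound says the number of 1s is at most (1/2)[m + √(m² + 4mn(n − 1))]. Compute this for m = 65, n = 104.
z(65, 104; 2, 2) ≤ (1/2)[65 + √(65² + 4·65·104·103)] = (1/2)[65 + √2789345] = 867.5666

Kővári–Sós–Turán: let r_1, ..., r_65 be the row sums and z = Σ r_i the total number of 1s. Each pair of columns can share at most one row with both entries 1 (else a 2×2 all-ones block appears), so Σ_i C(r_i, 2) ≤ C(104, 2) = 5356. By convexity Σ_i C(r_i, 2) ≥ 65·C(z/65, 2) = z(z − 65)/(2·65), giving z² − 65z − 65·104·103 ≤ 0 and hence z ≤ (1/2)[65 + √(4225 + 4·696280)] = (1/2)[65 + √2789345] ≈ (1/2)(65 + 1670.1332) = 867.5666.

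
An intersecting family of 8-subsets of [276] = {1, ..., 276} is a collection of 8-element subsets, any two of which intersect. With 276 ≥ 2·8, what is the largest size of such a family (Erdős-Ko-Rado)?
max |F| = C(275, 7) = 21850913927700

The Erdős-Ko-Rado theorem states: for n ≥ 2k, an intersecting family of k-subsets of an n-element set has size at most C(n − 1, k − 1), with equality for 'star' families {A ⊆ [n] : |A| = k, i ∈ A} (fix an element i). For n = 276, k = 8: C(275, 7) = 21850913927700.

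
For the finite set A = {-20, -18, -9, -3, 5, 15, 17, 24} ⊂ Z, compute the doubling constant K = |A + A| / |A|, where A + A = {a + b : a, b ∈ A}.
K = |A + A| / |A| = 34/8 = 17/4

Enumerate A + A = {a + b : a, b ∈ A}. With |A| = 8, there are |A|^2 = 64 ordered sum pairs; collecting distinct values, A + A = {-40, -38, -36, -29, -27, -23, -21, -18, -15, -13, -12, -6, -5, -4, -3, -1, 2, 4, 6, 8, 10, 12, 14, 15, 20, 21, 22, 29, 30, 32, 34, 39, 41, 48}, so |A + A| = 34. Thus K = 34/8 = 17/4. For comparison, the minimum possible |A + A| over all 8-element sets is 2·8 − 1 = 15 (so min K = 15/8), attained only by arithmetic progressions.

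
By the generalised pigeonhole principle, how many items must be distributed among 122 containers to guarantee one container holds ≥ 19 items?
n = (19 − 1)·122 + 1 = 2197

By the generalised pigeonhole principle, to guarantee some box contains ≥ r objects we need more than (r − 1) · k objects total. Threshold: n = (r − 1) · k + 1. With r = 19 and k = 122: n = 18 · 122 + 1 = 2196 + 1 = 2197. For n = 2196 = 18 · 122, we can put exactly 18 objects in every box, avoiding 19 in any single one — so 2197 is tight.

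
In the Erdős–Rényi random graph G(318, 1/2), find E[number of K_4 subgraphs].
E[# K_4] = C(318, 4) · (1/2)^C(4, 2) = 418092885 / 2^6 = 6532701.328125

For each 4-subset S of vertices (there are C(318, 4) = 418092885 such S), let X_S = 1 if S induces a K_4 (all C(4, 2) = 6 edges present). Then P(X_S = 1) = (1/2)^6 = 1/64. By linearity of expectation, E[# K_4] = C(318, 4) · (1/2)^6 = 418092885 / 64 = 6532701.328125.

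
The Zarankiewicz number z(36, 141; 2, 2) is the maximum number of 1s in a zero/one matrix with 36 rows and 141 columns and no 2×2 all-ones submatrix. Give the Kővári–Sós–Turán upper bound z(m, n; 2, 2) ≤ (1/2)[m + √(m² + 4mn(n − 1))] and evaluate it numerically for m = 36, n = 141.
z(36, 141; 2, 2) ≤ (1/2)[36 + √(36² + 4·36·141·140)] = (1/2)[36 + √2843856] = 861.1868

Kővári–Sós–Turán: let r_1, ..., r_36 be the row sums and z = Σ r_i the total number of 1s. Each pair of columns can share at most one row with both entries 1 (else a 2×2 all-ones block appears), so Σ_i C(r_i, 2) ≤ C(141, 2) = 9870. By convexity Σ_i C(r_i, 2) ≥ 36·C(z/36, 2) = z(z − 36)/(2·36), giving z² − 36z − 36·141·140 ≤ 0 and hence z ≤ (1/2)[36 + √(1296 + 4·710640)] = (1/2)[36 + √2843856] ≈ (1/2)(36 + 1686.3736) = 861.1868.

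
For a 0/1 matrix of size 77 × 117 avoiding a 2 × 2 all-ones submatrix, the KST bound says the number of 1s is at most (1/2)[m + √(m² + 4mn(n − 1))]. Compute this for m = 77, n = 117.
z(77, 117; 2, 2) ≤ (1/2)[77 + √(77² + 4·77·117·116)] = (1/2)[77 + √4186105] = 1061.4987

Kővári–Sós–Turán: let r_1, ..., r_77 be the row sums and z = Σ r_i the total number of 1s. Each pair of columns can share at most one row with both entries 1 (else a 2×2 all-ones block appears), so Σ_i C(r_i, 2) ≤ C(117, 2) = 6786. By convexity Σ_i C(r_i, 2) ≥ 77·C(z/77, 2) = z(z − 77)/(2·77), giving z² − 77z − 77·117·116 ≤ 0 and hence z ≤ (1/2)[77 + √(5929 + 4·1045044)] = (1/2)[77 + √4186105] ≈ (1/2)(77 + 2045.9973) = 1061.4987.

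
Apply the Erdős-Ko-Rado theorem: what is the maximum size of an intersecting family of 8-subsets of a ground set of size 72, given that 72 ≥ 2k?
max |F| = C(71, 7) = 1329890705

Erdős-Ko-Rado (1961): when n ≥ 2k, max |F| = C(n−1, k−1). The bound is attained by the star {A : i ∈ A} for any fixed i ∈ [n]. Here C(72−1, 8−1) = C(71, 7) = 1329890705.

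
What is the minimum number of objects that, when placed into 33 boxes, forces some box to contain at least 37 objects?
n = (37 − 1)·33 + 1 = 1189

By the generalised pigeonhole principle, to guarantee some box contains ≥ r objects we need more than (r − 1) · k objects total. Threshold: n = (r − 1) · k + 1. With r = 37 and k = 33: n = 36 · 33 + 1 = 1188 + 1 = 1189. For n = 1188 = 36 · 33, we can put exactly 36 objects in every box, avoiding 37 in any single one — so 1189 is tight.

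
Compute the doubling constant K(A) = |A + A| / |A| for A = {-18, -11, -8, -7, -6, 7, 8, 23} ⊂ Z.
K = |A + A| / |A| = 31/8

Enumerate A + A = {a + b : a, b ∈ A}. With |A| = 8, there are |A|^2 = 64 ordered sum pairs; collecting distinct values, A + A = {-36, -29, -26, -25, -24, -22, -19, -18, -17, -16, -15, -14, -13, -12, -11, -10, -4, -3, -1, 0, 1, 2, 5, 12, 14, 15, 16, 17, 30, 31, 46}, so |A + A| = 31. Thus K = 31/8. For comparison, the minimum possible |A + A| over all 8-element sets is 2·8 − 1 = 15 (so min K = 15/8), attained only by arithmetic progressions.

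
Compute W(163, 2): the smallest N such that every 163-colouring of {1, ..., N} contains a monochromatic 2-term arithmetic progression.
W(163, 2) = 163 + 1 = 164

A 2-term AP is any pair of integers, so a monochromatic 2-AP exists iff some colour is used at least twice. With 163 colours, the colouring i ↦ i on {1, ..., 163} uses each colour once, avoiding any monochromatic pair, so W(163, 2) > 163. For {1, ..., 164}, pigeonhole forces two integers of the same colour, which form a monochromatic 2-AP. Hence W(163, 2) = 164.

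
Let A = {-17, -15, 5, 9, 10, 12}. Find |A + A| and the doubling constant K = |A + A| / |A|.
K = |A + A| / |A| = 20/6 = 10/3

Enumerate A + A = {a + b : a, b ∈ A}. With |A| = 6, there are |A|^2 = 36 ordered sum pairs; collecting distinct values, A + A = {-34, -32, -30, -12, -10, -8, -7, -6, -5, -3, 10, 14, 15, 17, 18, 19, 20, 21, 22, 24}, so |A + A| = 20. Thus K = 20/6 = 10/3. For comparison, the minimum possible |A + A| over all 6-element sets is 2·6 − 1 = 11 (so min K = 11/6), attained only by arithmetic progressions.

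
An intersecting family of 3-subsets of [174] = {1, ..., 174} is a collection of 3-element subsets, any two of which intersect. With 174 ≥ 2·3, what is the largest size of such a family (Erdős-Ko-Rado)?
max |F| = C(173, 2) = 14878

Erdős-Ko-Rado (1961): when n ≥ 2k, max |F| = C(n−1, k−1). The bound is attained by the star {A : i ∈ A} for any fixed i ∈ [n]. Here C(174−1, 3−1) = C(173, 2) = 14878.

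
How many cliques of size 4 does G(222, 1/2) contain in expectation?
E[# K_4] = C(222, 4) · (1/2)^C(4, 2) = 98491965 / 2^6 = 1538936.953125

For each 4-subset S of vertices (there are C(222, 4) = 98491965 such S), let X_S = 1 if S induces a K_4 (all C(4, 2) = 6 edges present). Then P(X_S = 1) = (1/2)^6 = 1/64. By linearity of expectation, E[# K_4] = C(222, 4) · (1/2)^6 = 98491965 / 64 = 1538936.953125.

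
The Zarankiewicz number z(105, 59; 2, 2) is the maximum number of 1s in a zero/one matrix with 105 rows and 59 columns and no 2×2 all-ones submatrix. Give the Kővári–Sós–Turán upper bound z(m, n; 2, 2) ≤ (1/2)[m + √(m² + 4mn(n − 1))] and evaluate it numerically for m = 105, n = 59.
z(105, 59; 2, 2) ≤ (1/2)[105 + √(105² + 4·105·59·58)] = (1/2)[105 + √1448265] = 654.2194

Kővári–Sós–Turán: let r_1, ..., r_105 be the row sums and z = Σ r_i the total number of 1s. Each pair of columns can share at most one row with both entries 1 (else a 2×2 all-ones block appears), so Σ_i C(r_i, 2) ≤ C(59, 2) = 1711. By convexity Σ_i C(r_i, 2) ≥ 105·C(z/105, 2) = z(z − 105)/(2·105), giving z² − 105z − 105·59·58 ≤ 0 and hence z ≤ (1/2)[105 + √(11025 + 4·359310)] = (1/2)[105 + √1448265] ≈ (1/2)(105 + 1203.4388) = 654.2194.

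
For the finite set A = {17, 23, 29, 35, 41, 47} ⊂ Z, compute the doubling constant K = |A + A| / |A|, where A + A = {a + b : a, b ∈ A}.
K = |A + A| / |A| = 11/6

Enumerate A + A = {a + b : a, b ∈ A}. With |A| = 6, there are |A|^2 = 36 ordered sum pairs; collecting distinct values, A + A = {34, 40, 46, 52, 58, 64, 70, 76, 82, 88, 94}, so |A + A| = 11. Thus K = 11/6. Here |A + A| = 2|A| − 1 = 11, the minimum possible — so K = 11/6 is minimal, which holds iff A is an arithmetic progression.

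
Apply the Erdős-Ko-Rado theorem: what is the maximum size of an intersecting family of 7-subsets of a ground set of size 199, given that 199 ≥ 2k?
max |F| = C(198, 6) = 77526225777

The Erdős-Ko-Rado theorem states: for n ≥ 2k, an intersecting family of k-subsets of an n-element set has size at most C(n − 1, k − 1), with equality for 'star' families {A ⊆ [n] : |A| = k, i ∈ A} (fix an element i). For n = 199, k = 7: C(198, 6) = 77526225777.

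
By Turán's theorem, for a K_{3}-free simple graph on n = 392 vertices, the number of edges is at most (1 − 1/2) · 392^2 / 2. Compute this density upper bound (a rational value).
Turán density bound = (1/2) · 392^2/2 = 38416

Turán's theorem: ex(n, K_{r+1}) is achieved by the complete r-partite Turán graph T(n, r) with parts as balanced as possible, and is at most (1 − 1/r) · n^2/2. For r = 2, n = 392: the density bound is (1/2) · 153664/2 = 38416. Since 2 ∣ 392, the Turán graph T(392, 2) has parts of equal size 196, and its edge count e(T(392, 2)) = 38416 attains the density bound exactly.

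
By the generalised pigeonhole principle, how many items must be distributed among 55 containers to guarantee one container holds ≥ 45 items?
n = (45 − 1)·55 + 1 = 2421

By the generalised pigeonhole principle, to guarantee some box contains ≥ r objects we need more than (r − 1) · k objects total. Threshold: n = (r − 1) · k + 1. With r = 45 and k = 55: n = 44 · 55 + 1 = 2420 + 1 = 2421. For n = 2420 = 44 · 55, we can put exactly 44 objects in every box, avoiding 45 in any single one — so 2421 is tight.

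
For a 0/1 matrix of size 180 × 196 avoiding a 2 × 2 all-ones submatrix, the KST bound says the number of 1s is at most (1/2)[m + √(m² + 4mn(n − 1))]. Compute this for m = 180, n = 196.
z(180, 196; 2, 2) ≤ (1/2)[180 + √(180² + 4·180·196·195)] = (1/2)[180 + √27550800] = 2714.4428

Kővári–Sós–Turán: let r_1, ..., r_180 be the row sums and z = Σ r_i the total number of 1s. Each pair of columns can share at most one row with both entries 1 (else a 2×2 all-ones block appears), so Σ_i C(r_i, 2) ≤ C(196, 2) = 19110. By convexity Σ_i C(r_i, 2) ≥ 180·C(z/180, 2) = z(z − 180)/(2·180), giving z² − 180z − 180·196·195 ≤ 0 and hence z ≤ (1/2)[180 + √(32400 + 4·6879600)] = (1/2)[180 + √27550800] ≈ (1/2)(180 + 5248.8856) = 2714.4428.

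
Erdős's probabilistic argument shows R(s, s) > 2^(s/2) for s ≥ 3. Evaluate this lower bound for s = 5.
2^(5/2) = 5.6569; so R(5, 5) > 5.6569

Colour each edge of K_n uniformly at random with red/blue. The expected number of monochromatic K_5 is C(n, 5) · 2 · 2^(−C(5,2)). If C(n, 5) · 2^(1 − C(5,2)) < 1, then with positive probability no monochromatic K_5 exists, so R(5, 5) > n. The standard estimate C(n, 5) ≤ n^5/5! shows this inequality holds whenever n ≤ 2^(5/2) (since 5! · 2^(C(5,2) − 1) > 2^(5^2/2) ≥ n^5). Hence R(5, 5) > 2^(5/2) = 5.6569.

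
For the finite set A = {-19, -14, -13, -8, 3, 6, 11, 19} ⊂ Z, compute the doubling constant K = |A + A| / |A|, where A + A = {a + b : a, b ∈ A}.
K = |A + A| / |A| = 30/8 = 15/4

Enumerate A + A = {a + b : a, b ∈ A}. With |A| = 8, there are |A|^2 = 64 ordered sum pairs; collecting distinct values, A + A = {-38, -33, -32, -28, -27, -26, -22, -21, -16, -13, -11, -10, -8, -7, -5, -3, -2, 0, 3, 5, 6, 9, 11, 12, 14, 17, 22, 25, 30, 38}, so |A + A| = 30. Thus K = 30/8 = 15/4. For comparison, the minimum possible |A + A| over all 8-element sets is 2·8 − 1 = 15 (so min K = 15/8), attained only by arithmetic progressions.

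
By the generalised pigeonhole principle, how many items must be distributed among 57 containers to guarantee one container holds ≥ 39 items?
n = (39 − 1)·57 + 1 = 2167

By the generalised pigeonhole principle, to guarantee some box contains ≥ r objects we need more than (r − 1) · k objects total. Threshold: n = (r − 1) · k + 1. With r = 39 and k = 57: n = 38 · 57 + 1 = 2166 + 1 = 2167. For n = 2166 = 38 · 57, we can put exactly 38 objects in every box, avoiding 39 in any single one — so 2167 is tight.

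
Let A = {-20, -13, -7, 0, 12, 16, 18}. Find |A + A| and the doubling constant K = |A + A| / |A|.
K = |A + A| / |A| = 26/7

Enumerate A + A = {a + b : a, b ∈ A}. With |A| = 7, there are |A|^2 = 49 ordered sum pairs; collecting distinct values, A + A = {-40, -33, -27, -26, -20, -14, -13, -8, -7, -4, -2, -1, 0, 3, 5, 9, 11, 12, 16, 18, 24, 28, 30, 32, 34, 36}, so |A + A| = 26. Thus K = 26/7. For comparison, the minimum possible |A + A| over all 7-element sets is 2·7 − 1 = 13 (so min K = 13/7), attained only by arithmetic progressions.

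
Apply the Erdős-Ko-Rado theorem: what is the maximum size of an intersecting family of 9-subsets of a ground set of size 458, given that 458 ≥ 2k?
max |F| = C(457, 8) = 44366325514679025

The Erdős-Ko-Rado theorem states: for n ≥ 2k, an intersecting family of k-subsets of an n-element set has size at most C(n − 1, k − 1), with equality for 'star' families {A ⊆ [n] : |A| = k, i ∈ A} (fix an element i). For n = 458, k = 9: C(457, 8) = 44366325514679025.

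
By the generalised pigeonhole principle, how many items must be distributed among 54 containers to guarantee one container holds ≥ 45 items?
n = (45 − 1)·54 + 1 = 2377

By the generalised pigeonhole principle, to guarantee some box contains ≥ r objects we need more than (r − 1) · k objects total. Threshold: n = (r − 1) · k + 1. With r = 45 and k = 54: n = 44 · 54 + 1 = 2376 + 1 = 2377. For n = 2376 = 44 · 54, we can put exactly 44 objects in every box, avoiding 45 in any single one — so 2377 is tight.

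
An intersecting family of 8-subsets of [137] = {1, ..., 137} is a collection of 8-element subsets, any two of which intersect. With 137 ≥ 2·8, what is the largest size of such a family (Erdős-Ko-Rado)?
max |F| = C(136, 7) = 145944307080

The Erdős-Ko-Rado theorem states: for n ≥ 2k, an intersecting family of k-subsets of an n-element set has size at most C(n − 1, k − 1), with equality for 'star' families {A ⊆ [n] : |A| = k, i ∈ A} (fix an element i). For n = 137, k = 8: C(136, 7) = 145944307080.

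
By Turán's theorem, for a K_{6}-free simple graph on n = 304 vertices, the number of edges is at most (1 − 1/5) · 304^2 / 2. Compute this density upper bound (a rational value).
Turán density bound = (4/5) · 304^2/2 = 184832/5 ≈ 36966.4

Turán's theorem: ex(n, K_{r+1}) is achieved by the complete r-partite Turán graph T(n, r) with parts as balanced as possible, and is at most (1 − 1/r) · n^2/2. For r = 5, n = 304: the density bound is (4/5) · 92416/2 = 184832/5 ≈ 36966.4. The integer-valued extremum is e(T(304, 5)) = 36966, which is strictly less than the density bound 184832/5 since 5 ∤ 304 (the parts of T(304, 5) cannot all be equal).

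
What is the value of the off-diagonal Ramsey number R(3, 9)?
R(3, 9) = 36

Lower bound: an explicit 2-colouring of K_{35} (typically a Paley-type or other structured construction) avoids a red K_3 and a blue K_9, showing R(3, 9) > 35.
Upper bound: the simple Erdős–Szekeres recurrence only gives R(3, 9) ≤ 37; the tight bound R(3, 9) ≤ 36 requires a sharper case analysis (or computer search) of 2-colourings of K_{36}.
Hence R(3, 9) = 36.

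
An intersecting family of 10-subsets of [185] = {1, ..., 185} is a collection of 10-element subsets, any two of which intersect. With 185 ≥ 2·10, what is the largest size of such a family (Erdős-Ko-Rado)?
max |F| = C(184, 9) = 546119036427536

Erdős-Ko-Rado (1961): when n ≥ 2k, max |F| = C(n−1, k−1). The bound is attained by the star {A : i ∈ A} for any fixed i ∈ [n]. Here C(185−1, 10−1) = C(184, 9) = 546119036427536.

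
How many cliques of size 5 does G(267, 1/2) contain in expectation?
E[# K_5] = C(267, 5) · (1/2)^C(5, 2) = 10889732238 / 2^10 = 5444866119/512 ≈ 10634504.138672

For each 5-subset S of vertices (there are C(267, 5) = 10889732238 such S), let X_S = 1 if S induces a K_5 (all C(5, 2) = 10 edges present). Then P(X_S = 1) = (1/2)^10 = 1/1024. By linearity of expectation, E[# K_5] = C(267, 5) · (1/2)^10 = 10889732238 / 1024 = 5444866119/512 ≈ 10634504.138672.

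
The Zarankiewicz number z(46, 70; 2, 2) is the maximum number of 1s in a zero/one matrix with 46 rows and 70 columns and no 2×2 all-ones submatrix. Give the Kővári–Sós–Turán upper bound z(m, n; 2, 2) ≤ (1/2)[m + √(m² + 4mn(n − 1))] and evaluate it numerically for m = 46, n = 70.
z(46, 70; 2, 2) ≤ (1/2)[46 + √(46² + 4·46·70·69)] = (1/2)[46 + √890836] = 494.9205

Kővári–Sós–Turán: let r_1, ..., r_46 be the row sums and z = Σ r_i the total number of 1s. Each pair of columns can share at most one row with both entries 1 (else a 2×2 all-ones block appears), so Σ_i C(r_i, 2) ≤ C(70, 2) = 2415. By convexity Σ_i C(r_i, 2) ≥ 46·C(z/46, 2) = z(z − 46)/(2·46), giving z² − 46z − 46·70·69 ≤ 0 and hence z ≤ (1/2)[46 + √(2116 + 4·222180)] = (1/2)[46 + √890836] ≈ (1/2)(46 + 943.8411) = 494.9205.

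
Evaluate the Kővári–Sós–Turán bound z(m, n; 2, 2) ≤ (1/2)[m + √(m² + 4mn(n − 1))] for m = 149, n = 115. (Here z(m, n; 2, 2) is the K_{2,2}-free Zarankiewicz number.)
z(149, 115; 2, 2) ≤ (1/2)[149 + √(149² + 4·149·115·114)] = (1/2)[149 + √7835761] = 1474.1215

Kővári–Sós–Turán: let r_1, ..., r_149 be the row sums and z = Σ r_i the total number of 1s. Each pair of columns can share at most one row with both entries 1 (else a 2×2 all-ones block appears), so Σ_i C(r_i, 2) ≤ C(115, 2) = 6555. By convexity Σ_i C(r_i, 2) ≥ 149·C(z/149, 2) = z(z − 149)/(2·149), giving z² − 149z − 149·115·114 ≤ 0 and hence z ≤ (1/2)[149 + √(22201 + 4·1953390)] = (1/2)[149 + √7835761] ≈ (1/2)(149 + 2799.2429) = 1474.1215.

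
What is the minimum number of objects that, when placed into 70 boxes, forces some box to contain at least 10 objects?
n = (10 − 1)·70 + 1 = 631

By the generalised pigeonhole principle, to guarantee some box contains ≥ r objects we need more than (r − 1) · k objects total. Threshold: n = (r − 1) · k + 1. With r = 10 and k = 70: n = 9 · 70 + 1 = 630 + 1 = 631. For n = 630 = 9 · 70, we can put exactly 9 objects in every box, avoiding 10 in any single one — so 631 is tight.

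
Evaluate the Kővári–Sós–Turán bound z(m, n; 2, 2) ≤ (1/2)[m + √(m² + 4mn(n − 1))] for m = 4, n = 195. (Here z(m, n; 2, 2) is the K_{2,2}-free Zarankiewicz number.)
z(4, 195; 2, 2) ≤ (1/2)[4 + √(4² + 4·4·195·194)] = (1/2)[4 + √605296] = 391.0039

Kővári–Sós–Turán: let r_1, ..., r_4 be the row sums and z = Σ r_i the total number of 1s. Each pair of columns can share at most one row with both entries 1 (else a 2×2 all-ones block appears), so Σ_i C(r_i, 2) ≤ C(195, 2) = 18915. By convexity Σ_i C(r_i, 2) ≥ 4·C(z/4, 2) = z(z − 4)/(2·4), giving z² − 4z − 4·195·194 ≤ 0 and hence z ≤ (1/2)[4 + √(16 + 4·151320)] = (1/2)[4 + √605296] ≈ (1/2)(4 + 778.0077) = 391.0039.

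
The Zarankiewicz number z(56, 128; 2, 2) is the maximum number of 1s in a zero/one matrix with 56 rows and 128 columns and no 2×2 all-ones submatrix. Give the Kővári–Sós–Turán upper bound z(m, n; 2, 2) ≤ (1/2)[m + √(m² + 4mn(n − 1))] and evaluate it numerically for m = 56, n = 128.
z(56, 128; 2, 2) ≤ (1/2)[56 + √(56² + 4·56·128·127)] = (1/2)[56 + √3644480] = 982.5261

Kővári–Sós–Turán: let r_1, ..., r_56 be the row sums and z = Σ r_i the total number of 1s. Each pair of columns can share at most one row with both entries 1 (else a 2×2 all-ones block appears), so Σ_i C(r_i, 2) ≤ C(128, 2) = 8128. By convexity Σ_i C(r_i, 2) ≥ 56·C(z/56, 2) = z(z − 56)/(2·56), giving z² − 56z − 56·128·127 ≤ 0 and hence z ≤ (1/2)[56 + √(3136 + 4·910336)] = (1/2)[56 + √3644480] ≈ (1/2)(56 + 1909.0521) = 982.5261.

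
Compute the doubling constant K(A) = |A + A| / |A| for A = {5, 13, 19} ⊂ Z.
K = |A + A| / |A| = 6/3 = 2

Enumerate A + A = {a + b : a, b ∈ A}. With |A| = 3, there are |A|^2 = 9 ordered sum pairs; collecting distinct values, A + A = {10, 18, 24, 26, 32, 38}, so |A + A| = 6. Thus K = 6/3 = 2. For comparison, the minimum possible |A + A| over all 3-element sets is 2·3 − 1 = 5 (so min K = 5/3), attained only by arithmetic progressions.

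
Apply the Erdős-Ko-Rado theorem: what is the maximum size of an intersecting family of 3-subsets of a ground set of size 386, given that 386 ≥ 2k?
max |F| = C(385, 2) = 73920

The Erdős-Ko-Rado theorem states: for n ≥ 2k, an intersecting family of k-subsets of an n-element set has size at most C(n − 1, k − 1), with equality for 'star' families {A ⊆ [n] : |A| = k, i ∈ A} (fix an element i). For n = 386, k = 3: C(385, 2) = 73920.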